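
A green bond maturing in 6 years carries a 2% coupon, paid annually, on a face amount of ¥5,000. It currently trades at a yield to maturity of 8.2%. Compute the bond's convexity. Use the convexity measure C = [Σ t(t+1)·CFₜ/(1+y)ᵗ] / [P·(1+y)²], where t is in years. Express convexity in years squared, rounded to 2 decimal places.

33.11

With y = 0.082:
  t   CF        PV=CF/(1+0.082)^t    t·PV        t(t+1)·PV
  1       100.00        92.4214        92.4214         184.8429
  2       100.00        85.4172       170.8345         512.5034
  3       100.00        78.9438       236.8315         947.3260
  4       100.00        72.9610       291.8441       1,459.2206
  5       100.00        67.4316       337.1582       2,022.9491
  6     5,100.00     3,178.3858    19,070.3148     133,492.2035
  Σ                  3,575.5610    20,199.4045     138,619.0455
P = 3,575.5610.
Convexity = Σ t(t+1)·PV / [P·(1+y)²] = 138,619.0455 / (3,575.5610 × 1.170724) = 33.11496.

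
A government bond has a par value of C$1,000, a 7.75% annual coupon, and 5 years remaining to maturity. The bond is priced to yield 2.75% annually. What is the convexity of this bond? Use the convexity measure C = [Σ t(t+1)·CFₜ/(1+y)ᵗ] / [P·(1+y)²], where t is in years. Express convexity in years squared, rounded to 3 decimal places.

With y = 0.0275:
  t   CF        PV=CF/(1+0.0275)^t    t·PV        t(t+1)·PV
  1        77.50        75.4258        75.4258         150.8516
  2        77.50        73.4071       146.8142         440.4426
  3        77.50        71.4424       214.3273         857.3091
  4        77.50        69.5303       278.1214       1,390.6069
  5     1,077.50       940.8234     4,704.1172      28,224.7030
  Σ                  1,230.6291     5,418.8058      31,063.9132
P = 1,230.6291.
Convexity = Σ t(t+1)·PV / [P·(1+y)²] = 31,063.9132 / (1,230.6291 × 1.055756) = 23.90922.

23.909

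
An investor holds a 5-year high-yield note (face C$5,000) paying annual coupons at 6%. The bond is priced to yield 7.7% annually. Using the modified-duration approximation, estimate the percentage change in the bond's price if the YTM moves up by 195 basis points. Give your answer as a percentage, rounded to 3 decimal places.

-8.045%

Periodic yield y = 0.077. Modified duration first:
  t   CF        PV=CF/(1+0.077)^t    t·PV
  1       300.00       278.5515       278.5515
  2       300.00       258.6365       517.2730
  3       300.00       240.1453       720.4360
  4       300.00       222.9762       891.9047
  5     5,300.00     3,657.6096    18,288.0482
  Σ                  4,657.9192    20,696.2134
P = 4,657.9192; D_Mac = 4.44323 yrs; D_mod = 4.44323/(1+0.077) = 4.12556 yrs.
ΔP/P ≈ -D_mod · Δy = -4.12556 × (+0.0195) = -0.080448 = -8.0448%.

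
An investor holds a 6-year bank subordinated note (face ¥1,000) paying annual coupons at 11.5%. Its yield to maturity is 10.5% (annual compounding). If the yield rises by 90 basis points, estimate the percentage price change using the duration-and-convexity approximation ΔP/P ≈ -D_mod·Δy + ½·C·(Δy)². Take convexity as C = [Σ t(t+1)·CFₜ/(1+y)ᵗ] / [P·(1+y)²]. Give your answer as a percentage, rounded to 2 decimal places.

-3.71%

With y = 0.105:
  t   CF        PV=CF/(1+0.105)^t    t·PV        t(t+1)·PV
  1       115.00       104.0724       104.0724         208.1448
  2       115.00        94.1832       188.3663         565.0990
  3       115.00        85.2336       255.7009       1,022.8036
  4       115.00        77.1345       308.5380       1,542.6902
  5       115.00        69.8050       349.0249       2,094.1496
  6     1,115.00       612.4931     3,674.9586      25,724.7101
  Σ                  1,042.9218     4,880.6612      31,157.5973
P = 1,042.9218; D_Mac = 4.67980 yrs; D_mod = 4.23511 yrs; C = 24.46739.
Duration effect: -4.23511 × (+0.009) = -0.038116
Convexity effect: 0.5 × 24.46739 × (0.009)² = +0.0009909
ΔP/P ≈ -0.038116 + 0.0009909 = -0.037125 = -3.7125%.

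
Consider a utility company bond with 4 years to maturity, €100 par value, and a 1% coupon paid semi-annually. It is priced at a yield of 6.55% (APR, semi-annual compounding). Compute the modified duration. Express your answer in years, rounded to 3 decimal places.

Periodic yield y = 0.03275. First find Macaulay duration:
  t   CF        PV=CF/(1+0.03275)^t    t·PV
  1         0.50         0.4841         0.4841
  2         0.50         0.4688         0.9376
  3         0.50         0.4539         1.3618
  4         0.50         0.4395         1.7581
  5         0.50         0.4256         2.1280
  6         0.50         0.4121         2.4726
  7         0.50         0.3990         2.7932
  8       100.50        77.6613       621.2901
  Σ                     80.7444       633.2254
P = 80.7444; Macaulay duration = 633.2254 / 80.7444 = 7.84235 half-year periods = 3.92117 years.
Modified duration = D_Mac / (1 + y) = 3.92117 / 1.03275 = 3.79683 years.

3.797 years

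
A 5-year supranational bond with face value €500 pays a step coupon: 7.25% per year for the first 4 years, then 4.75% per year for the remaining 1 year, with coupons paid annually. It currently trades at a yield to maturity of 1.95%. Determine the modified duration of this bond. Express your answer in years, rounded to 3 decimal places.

Periodic yield y = 0.0195. First find Macaulay duration:
  t   CF        PV=CF/(1+0.0195)^t    t·PV
  1        36.25        35.5566        35.5566
  2        36.25        34.8766        69.7531
  3        36.25        34.2095       102.6284
  4        36.25        33.5551       134.2206
  5       523.75       475.5409     2,377.7046
  Σ                    613.7387     2,719.8633
P = 613.7387; Macaulay duration = 2,719.8633 / 613.7387 = 4.43163 years.
Modified duration = D_Mac / (1 + y) = 4.43163 / 1.0195 = 4.34687 years.

4.347 years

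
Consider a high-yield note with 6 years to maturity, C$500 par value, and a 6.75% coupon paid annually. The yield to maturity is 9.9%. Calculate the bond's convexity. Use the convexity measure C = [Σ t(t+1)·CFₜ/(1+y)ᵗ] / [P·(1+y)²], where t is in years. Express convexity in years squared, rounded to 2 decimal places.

27.56

With y = 0.099:
  t   CF        PV=CF/(1+0.099)^t    t·PV        t(t+1)·PV
  1        33.75        30.7097        30.7097          61.4195
  2        33.75        27.9433        55.8867         167.6601
  3        33.75        25.4262        76.2785         305.1139
  4        33.75        23.1357        92.5429         462.7144
  5        33.75        21.0516       105.2580         631.5483
  6       533.75       302.9366     1,817.6195      12,723.3368
  Σ                    431.2032     2,178.2954      14,351.7929
P = 431.2032.
Convexity = Σ t(t+1)·PV / [P·(1+y)²] = 14,351.7929 / (431.2032 × 1.207801) = 27.55680.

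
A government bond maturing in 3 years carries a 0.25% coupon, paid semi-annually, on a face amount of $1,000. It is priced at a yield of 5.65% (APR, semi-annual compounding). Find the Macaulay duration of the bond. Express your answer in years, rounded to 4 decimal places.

2.9897 years

Periodic yield y = 0.02825. Discount each cash flow and weight by its period:
  t   CF        PV=CF/(1+0.02825)^t    t·PV
  1         1.25         1.2157         1.2157
  2         1.25         1.1823         2.3645
  3         1.25         1.1498         3.4493
  4         1.25         1.1182         4.4728
  5         1.25         1.0875         5.4373
  6     1,001.25       847.1303     5,082.7818
  Σ                    852.8837     5,099.7215
Price P = Σ PV = 852.8837.
Macaulay duration = Σ(t·PV) / P = 5,099.7215 / 852.8837 = 5.97939 half-year periods.
In years: 5.97939 / 2 = 2.98969 years.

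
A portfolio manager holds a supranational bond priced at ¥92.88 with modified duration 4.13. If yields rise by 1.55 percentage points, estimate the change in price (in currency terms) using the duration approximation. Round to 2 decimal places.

Duration approximation: ΔP/P ≈ -D_mod · Δy = -4.13 × (+0.0155) = -0.064015.
ΔP ≈ 92.88 × (-0.064015) = -5.9457132.

-¥5.95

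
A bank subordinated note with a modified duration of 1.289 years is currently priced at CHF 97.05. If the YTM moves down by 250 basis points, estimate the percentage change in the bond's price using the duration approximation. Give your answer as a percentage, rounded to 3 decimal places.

Duration approximation: ΔP/P ≈ -D_mod · Δy = -1.289 × (-0.025) = +0.032225.
As a percentage: +3.2225%.

+3.223%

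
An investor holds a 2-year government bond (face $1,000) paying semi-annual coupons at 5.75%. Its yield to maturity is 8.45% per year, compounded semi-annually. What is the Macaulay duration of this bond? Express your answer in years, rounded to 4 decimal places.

1.9153 years

Periodic yield y = 0.04225. Discount each cash flow and weight by its period:
  t   CF        PV=CF/(1+0.04225)^t    t·PV
  1        28.75        27.5846        27.5846
  2        28.75        26.4663        52.9327
  3        28.75        25.3935        76.1804
  4     1,028.75       871.8108     3,487.2431
  Σ                    951.2552     3,643.9408
Price P = Σ PV = 951.2552.
Macaulay duration = Σ(t·PV) / P = 3,643.9408 / 951.2552 = 3.83067 half-year periods.
In years: 3.83067 / 2 = 1.91533 years.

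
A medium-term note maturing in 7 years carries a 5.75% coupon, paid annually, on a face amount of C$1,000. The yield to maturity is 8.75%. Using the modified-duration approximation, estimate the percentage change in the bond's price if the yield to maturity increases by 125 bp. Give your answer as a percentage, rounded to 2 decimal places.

Periodic yield y = 0.0875. Modified duration first:
  t   CF        PV=CF/(1+0.0875)^t    t·PV
  1        57.50        52.8736        52.8736
  2        57.50        48.6194        97.2387
  3        57.50        44.7075       134.1224
  4        57.50        41.1103       164.4413
  5        57.50        37.8026       189.0129
  6        57.50        34.7610       208.5660
  7     1,057.50       587.8622     4,115.0352
  Σ                    847.7365     4,961.2901
P = 847.7365; D_Mac = 5.85240 yrs; D_mod = 5.85240/(1+0.0875) = 5.38151 yrs.
ΔP/P ≈ -D_mod · Δy = -5.38151 × (+0.0125) = -0.067269 = -6.7269%.

-6.73%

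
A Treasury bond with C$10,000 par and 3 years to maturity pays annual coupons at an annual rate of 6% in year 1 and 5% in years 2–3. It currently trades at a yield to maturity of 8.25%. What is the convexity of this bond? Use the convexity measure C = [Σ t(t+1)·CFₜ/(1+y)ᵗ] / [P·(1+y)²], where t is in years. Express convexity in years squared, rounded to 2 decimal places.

With y = 0.0825:
  t   CF        PV=CF/(1+0.0825)^t    t·PV        t(t+1)·PV
  1       600.00       554.2725       554.2725       1,108.5450
  2       500.00       426.6917       853.3834       2,560.1502
  3    10,500.00     8,277.6219    24,832.8656      99,331.4625
  Σ                  9,258.5861    26,240.5216     103,000.1578
P = 9,258.5861.
Convexity = Σ t(t+1)·PV / [P·(1+y)²] = 103,000.1578 / (9,258.5861 × 1.171806) = 9.49374.

9.49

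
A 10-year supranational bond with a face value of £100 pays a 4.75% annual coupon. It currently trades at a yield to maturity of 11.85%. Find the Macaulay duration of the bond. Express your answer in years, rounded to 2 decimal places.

7.55 years

Periodic yield y = 0.1185. Discount each cash flow and weight by its year:
  t   CF        PV=CF/(1+0.1185)^t    t·PV
  1         4.75         4.2468         4.2468
  2         4.75         3.7968         7.5937
  3         4.75         3.3946        10.1837
  4         4.75         3.0349        12.1397
  5         4.75         2.7134        13.5670
  6         4.75         2.4259        14.5556
  7         4.75         2.1689        15.1824
  8         4.75         1.9391        15.5130
  9         4.75         1.7337        15.6031
  10      104.75        34.1817       341.8174
  Σ                     59.6359       450.4024
Price P = Σ PV = 59.6359.
Macaulay duration = Σ(t·PV) / P = 450.4024 / 59.6359 = 7.55254 years.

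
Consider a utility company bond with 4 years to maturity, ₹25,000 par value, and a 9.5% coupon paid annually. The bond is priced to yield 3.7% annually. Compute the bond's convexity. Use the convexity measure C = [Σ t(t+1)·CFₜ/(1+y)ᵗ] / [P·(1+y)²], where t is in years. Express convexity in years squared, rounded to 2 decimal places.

15.86

With y = 0.037:
  t   CF        PV=CF/(1+0.037)^t    t·PV        t(t+1)·PV
  1     2,375.00     2,290.2604     2,290.2604       4,580.5207
  2     2,375.00     2,208.5442     4,417.0885      13,251.2654
  3     2,375.00     2,129.7437     6,389.2311      25,556.9246
  4    27,375.00    23,672.2262    94,688.9048     473,444.5242
  Σ                 30,300.7745   107,785.4848     516,833.2349
P = 30,300.7745.
Convexity = Σ t(t+1)·PV / [P·(1+y)²] = 516,833.2349 / (30,300.7745 × 1.075369) = 15.86132.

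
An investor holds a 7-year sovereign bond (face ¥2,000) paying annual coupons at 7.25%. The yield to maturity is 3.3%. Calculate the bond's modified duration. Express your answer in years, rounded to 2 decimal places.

5.69 years

Periodic yield y = 0.033. First find Macaulay duration:
  t   CF        PV=CF/(1+0.033)^t    t·PV
  1       145.00       140.3679       140.3679
  2       145.00       135.8837       271.7674
  3       145.00       131.5428       394.6284
  4       145.00       127.3405       509.3622
  5       145.00       123.2726       616.3628
  6       145.00       119.3345       716.0071
  7     2,145.00     1,708.9330    11,962.5313
  Σ                  2,486.6750    14,611.0269
P = 2,486.6750; Macaulay duration = 14,611.0269 / 2,486.6750 = 5.87573 years.
Modified duration = D_Mac / (1 + y) = 5.87573 / 1.033 = 5.68802 years.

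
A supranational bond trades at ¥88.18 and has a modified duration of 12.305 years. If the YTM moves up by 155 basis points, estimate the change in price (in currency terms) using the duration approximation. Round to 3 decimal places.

-¥16.818

Duration approximation: ΔP/P ≈ -D_mod · Δy = -12.305 × (+0.0155) = -0.1907275.
ΔP ≈ 88.18 × (-0.1907275) = -16.81835095.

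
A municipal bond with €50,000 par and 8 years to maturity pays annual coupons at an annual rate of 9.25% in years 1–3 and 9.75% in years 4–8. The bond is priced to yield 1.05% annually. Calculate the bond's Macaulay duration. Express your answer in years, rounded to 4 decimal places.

Periodic yield y = 0.0105. Discount each cash flow and weight by its year:
  t   CF        PV=CF/(1+0.0105)^t    t·PV
  1     4,625.00     4,576.9421     4,576.9421
  2     4,625.00     4,529.3836     9,058.7672
  3     4,625.00     4,482.3192    13,446.9577
  4     4,875.00     4,675.5139    18,702.0554
  5     4,875.00     4,626.9311    23,134.6554
  6     4,875.00     4,578.8531    27,473.1187
  7     4,875.00     4,531.2747    31,718.9232
  8    54,875.00    50,475.8906   403,807.1248
  Σ                 82,477.1083   531,918.5446
Price P = Σ PV = 82,477.1083.
Macaulay duration = Σ(t·PV) / P = 531,918.5446 / 82,477.1083 = 6.44929 years.

6.4493 years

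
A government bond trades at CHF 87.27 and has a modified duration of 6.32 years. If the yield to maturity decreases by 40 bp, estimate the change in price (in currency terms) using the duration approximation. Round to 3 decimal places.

Duration approximation: ΔP/P ≈ -D_mod · Δy = -6.32 × (-0.004) = +0.025280.
ΔP ≈ 87.27 × (+0.025280) = +2.2061856.

+CHF 2.206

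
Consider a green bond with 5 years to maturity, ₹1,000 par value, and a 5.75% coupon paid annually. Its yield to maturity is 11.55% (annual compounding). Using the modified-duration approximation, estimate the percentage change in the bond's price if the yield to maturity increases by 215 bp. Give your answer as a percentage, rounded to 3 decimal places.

Periodic yield y = 0.1155. Modified duration first:
  t   CF        PV=CF/(1+0.1155)^t    t·PV
  1        57.50        51.5464        51.5464
  2        57.50        46.2092        92.4185
  3        57.50        41.4247       124.2740
  4        57.50        37.1355       148.5421
  5     1,057.50       612.2552     3,061.2761
  Σ                    788.5710     3,478.0571
P = 788.5710; D_Mac = 4.41058 yrs; D_mod = 4.41058/(1+0.1155) = 3.95391 yrs.
ΔP/P ≈ -D_mod · Δy = -3.95391 × (+0.0215) = -0.085009 = -8.5009%.

-8.501%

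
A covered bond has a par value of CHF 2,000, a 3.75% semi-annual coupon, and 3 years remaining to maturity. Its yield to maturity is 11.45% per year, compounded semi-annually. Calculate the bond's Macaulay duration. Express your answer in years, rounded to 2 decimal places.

2.85 years

Periodic yield y = 0.05725. Discount each cash flow and weight by its period:
  t   CF        PV=CF/(1+0.05725)^t    t·PV
  1        37.50        35.4694        35.4694
  2        37.50        33.5487        67.0974
  3        37.50        31.7321        95.1962
  4        37.50        30.0138       120.0551
  5        37.50        28.3885       141.9426
  6     2,037.50     1,458.9199     8,753.5195
  Σ                  1,618.0724     9,213.2802
Price P = Σ PV = 1,618.0724.
Macaulay duration = Σ(t·PV) / P = 9,213.2802 / 1,618.0724 = 5.69399 half-year periods.
In years: 5.69399 / 2 = 2.84699 years.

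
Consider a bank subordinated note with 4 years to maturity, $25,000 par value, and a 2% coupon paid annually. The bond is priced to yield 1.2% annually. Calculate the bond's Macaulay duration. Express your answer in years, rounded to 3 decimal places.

Periodic yield y = 0.012. Discount each cash flow and weight by its year:
  t   CF        PV=CF/(1+0.012)^t    t·PV
  1       500.00       494.0711       494.0711
  2       500.00       488.2126       976.4252
  3       500.00       482.4235     1,447.2705
  4    25,500.00    24,311.8569    97,247.4275
  Σ                 25,776.5641   100,165.1944
Price P = Σ PV = 25,776.5641.
Macaulay duration = Σ(t·PV) / P = 100,165.1944 / 25,776.5641 = 3.88590 years.

3.886 years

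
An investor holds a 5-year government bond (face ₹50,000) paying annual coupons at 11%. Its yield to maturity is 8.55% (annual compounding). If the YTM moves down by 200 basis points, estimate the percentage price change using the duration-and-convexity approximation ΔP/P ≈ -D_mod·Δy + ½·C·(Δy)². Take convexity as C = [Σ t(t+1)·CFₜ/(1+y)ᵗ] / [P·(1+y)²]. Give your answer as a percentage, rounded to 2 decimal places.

With y = 0.0855:
  t   CF        PV=CF/(1+0.0855)^t    t·PV        t(t+1)·PV
  1     5,500.00     5,066.7895     5,066.7895      10,133.5790
  2     5,500.00     4,667.7011     9,335.4021      28,006.2063
  3     5,500.00     4,300.0470    12,900.1411      51,600.5644
  4     5,500.00     3,961.3515    15,845.4059      79,227.0297
  5    55,500.00    36,825.0923   184,125.4616   1,104,752.7693
  Σ                 54,820.9814   227,273.2002   1,273,720.1488
P = 54,820.9814; D_Mac = 4.14573 yrs; D_mod = 3.81919 yrs; C = 19.71821.
Duration effect: -3.81919 × (-0.02) = +0.076384
Convexity effect: 0.5 × 19.71821 × (-0.02)² = +0.0039436
ΔP/P ≈ +0.076384 + 0.0039436 = +0.080328 = +8.0328%.

+8.03%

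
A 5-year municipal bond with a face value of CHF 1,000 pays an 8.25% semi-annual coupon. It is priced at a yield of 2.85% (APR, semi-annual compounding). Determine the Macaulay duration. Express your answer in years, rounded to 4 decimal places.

4.2947 years

Periodic yield y = 0.01425. Discount each cash flow and weight by its period:
  t   CF        PV=CF/(1+0.01425)^t    t·PV
  1        41.25        40.6704        40.6704
  2        41.25        40.0990        80.1981
  3        41.25        39.5357       118.6070
  4        41.25        38.9802       155.9207
  5        41.25        38.4325       192.1626
  6        41.25        37.8926       227.3553
  7        41.25        37.3602       261.5212
  8        41.25        36.8353       294.6821
  9        41.25        36.3177       326.8597
  10    1,041.25       903.8677     9,038.6767
  Σ                  1,249.9912    10,736.6538
Price P = Σ PV = 1,249.9912.
Macaulay duration = Σ(t·PV) / P = 10,736.6538 / 1,249.9912 = 8.58938 half-year periods.
In years: 8.58938 / 2 = 4.29469 years.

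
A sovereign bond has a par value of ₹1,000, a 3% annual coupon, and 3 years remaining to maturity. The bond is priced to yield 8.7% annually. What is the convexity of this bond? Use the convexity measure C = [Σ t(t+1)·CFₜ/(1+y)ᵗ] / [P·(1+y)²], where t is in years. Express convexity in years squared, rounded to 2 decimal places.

With y = 0.087:
  t   CF        PV=CF/(1+0.087)^t    t·PV        t(t+1)·PV
  1        30.00        27.5989        27.5989          55.1978
  2        30.00        25.3900        50.7799         152.3398
  3     1,030.00       801.9524     2,405.8572       9,623.4288
  Σ                    854.9413     2,484.2360       9,830.9664
P = 854.9413.
Convexity = Σ t(t+1)·PV / [P·(1+y)²] = 9,830.9664 / (854.9413 × 1.181569) = 9.73197.

9.73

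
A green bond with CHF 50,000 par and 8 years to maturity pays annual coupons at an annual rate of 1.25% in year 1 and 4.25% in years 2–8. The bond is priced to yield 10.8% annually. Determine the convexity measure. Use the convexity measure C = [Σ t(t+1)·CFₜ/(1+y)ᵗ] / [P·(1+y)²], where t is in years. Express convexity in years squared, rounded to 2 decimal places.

47.71

With y = 0.108:
  t   CF        PV=CF/(1+0.108)^t    t·PV        t(t+1)·PV
  1       625.00       564.0794       564.0794       1,128.1588
  2     2,125.00     1,730.9296     3,461.8593      10,385.5778
  3     2,125.00     1,562.2109     4,686.6326      18,746.5303
  4     2,125.00     1,409.9376     5,639.7504      28,198.7520
  5     2,125.00     1,272.5069     6,362.5343      38,175.2058
  6     2,125.00     1,148.4719     6,890.8314      48,235.8196
  7     2,125.00     1,036.5270     7,255.6889      58,045.5110
  8    52,125.00    22,947.1093   183,576.8747   1,652,191.8719
  Σ                 31,671.7726   218,438.2509   1,855,107.4273
P = 31,671.7726.
Convexity = Σ t(t+1)·PV / [P·(1+y)²] = 1,855,107.4273 / (31,671.7726 × 1.227664) = 47.71085.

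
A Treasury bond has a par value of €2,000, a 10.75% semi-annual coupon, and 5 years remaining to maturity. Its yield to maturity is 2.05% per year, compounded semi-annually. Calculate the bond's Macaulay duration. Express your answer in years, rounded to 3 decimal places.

Periodic yield y = 0.01025. Discount each cash flow and weight by its period:
  t   CF        PV=CF/(1+0.01025)^t    t·PV
  1       107.50       106.4093       106.4093
  2       107.50       105.3297       210.6594
  3       107.50       104.2610       312.7830
  4       107.50       103.2032       412.8127
  5       107.50       102.1561       510.7803
  6       107.50       101.1196       606.7176
  7       107.50       100.0936       700.6554
  8       107.50        99.0781       792.6247
  9       107.50        98.0728       882.6555
  10    2,107.50     1,903.1762    19,031.7617
  Σ                  2,822.8995    23,567.8596
Price P = Σ PV = 2,822.8995.
Macaulay duration = Σ(t·PV) / P = 23,567.8596 / 2,822.8995 = 8.34881 half-year periods.
In years: 8.34881 / 2 = 4.17441 years.

4.174 years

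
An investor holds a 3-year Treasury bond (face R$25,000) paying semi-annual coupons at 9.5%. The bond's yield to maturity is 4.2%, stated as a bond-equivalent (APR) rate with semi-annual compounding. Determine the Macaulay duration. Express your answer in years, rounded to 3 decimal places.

Periodic yield y = 0.021. Discount each cash flow and weight by its period:
  t   CF        PV=CF/(1+0.021)^t    t·PV
  1     1,187.50     1,163.0754     1,163.0754
  2     1,187.50     1,139.1532     2,278.3064
  3     1,187.50     1,115.7230     3,347.1690
  4     1,187.50     1,092.7747     4,371.0990
  5     1,187.50     1,070.2985     5,351.4924
  6    26,187.50    23,117.4319   138,704.5917
  Σ                 28,698.4568   155,215.7339
Price P = Σ PV = 28,698.4568.
Macaulay duration = Σ(t·PV) / P = 155,215.7339 / 28,698.4568 = 5.40850 half-year periods.
In years: 5.40850 / 2 = 2.70425 years.

2.704 years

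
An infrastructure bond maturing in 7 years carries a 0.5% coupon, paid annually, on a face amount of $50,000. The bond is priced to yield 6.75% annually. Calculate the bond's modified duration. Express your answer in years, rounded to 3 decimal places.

Periodic yield y = 0.0675. First find Macaulay duration:
  t   CF        PV=CF/(1+0.0675)^t    t·PV
  1       250.00       234.1920       234.1920
  2       250.00       219.3836       438.7673
  3       250.00       205.5116       616.5348
  4       250.00       192.5167       770.0669
  5       250.00       180.3435       901.7177
  6       250.00       168.9401     1,013.6405
  7    50,250.00    31,809.7957   222,668.5701
  Σ                 33,010.6834   226,643.4894
P = 33,010.6834; Macaulay duration = 226,643.4894 / 33,010.6834 = 6.86576 years.
Modified duration = D_Mac / (1 + y) = 6.86576 / 1.0675 = 6.43163 years.

6.432 years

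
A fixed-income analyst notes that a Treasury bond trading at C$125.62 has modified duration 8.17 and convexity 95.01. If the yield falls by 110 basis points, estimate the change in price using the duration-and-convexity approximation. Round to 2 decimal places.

Duration effect: -D_mod·Δy = -8.17 × (-0.011) = +0.089870
Convexity effect: ½·C·(Δy)² = 0.5 × 95.01 × (-0.011)² = +0.005748105
ΔP/P ≈ +0.089870 + 0.005748105 = +0.095618105
ΔP ≈ 125.62 × (+0.095618105) = +12.0115463501.

+C$12.01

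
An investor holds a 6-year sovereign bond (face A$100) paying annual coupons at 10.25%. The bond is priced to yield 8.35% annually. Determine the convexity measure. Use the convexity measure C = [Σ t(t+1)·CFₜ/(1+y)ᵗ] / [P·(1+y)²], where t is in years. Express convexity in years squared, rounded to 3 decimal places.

26.525

With y = 0.0835:
  t   CF        PV=CF/(1+0.0835)^t    t·PV        t(t+1)·PV
  1        10.25         9.4601         9.4601          18.9202
  2        10.25         8.7310        17.4621          52.3862
  3        10.25         8.0582        24.1745          96.6982
  4        10.25         7.4372        29.7487         148.7436
  5        10.25         6.8640        34.3202         205.9210
  6       110.25        68.1405       408.8428       2,861.8996
  Σ                    108.6910       524.0084       3,384.5687
P = 108.6910.
Convexity = Σ t(t+1)·PV / [P·(1+y)²] = 3,384.5687 / (108.6910 × 1.173972) = 26.52479.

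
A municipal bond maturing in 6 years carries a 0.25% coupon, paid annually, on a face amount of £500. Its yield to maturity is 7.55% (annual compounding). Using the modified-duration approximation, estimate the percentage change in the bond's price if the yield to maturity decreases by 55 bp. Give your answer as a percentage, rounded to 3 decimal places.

Periodic yield y = 0.0755. Modified duration first:
  t   CF        PV=CF/(1+0.0755)^t    t·PV
  1         1.25         1.1623         1.1623
  2         1.25         1.0807         2.1613
  3         1.25         1.0048         3.0144
  4         1.25         0.9343         3.7370
  5         1.25         0.8687         4.3434
  6       501.25       323.8858     1,943.3148
  Σ                    328.9364     1,957.7331
P = 328.9364; D_Mac = 5.95171 yrs; D_mod = 5.95171/(1+0.0755) = 5.53390 yrs.
ΔP/P ≈ -D_mod · Δy = -5.53390 × (-0.0055) = +0.030436 = +3.0436%.

+3.044%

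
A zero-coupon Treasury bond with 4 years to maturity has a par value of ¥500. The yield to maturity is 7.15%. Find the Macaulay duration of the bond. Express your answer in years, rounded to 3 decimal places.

4.000 years

A zero-coupon bond has a single cash flow at maturity, so its Macaulay duration equals its maturity: 4 years.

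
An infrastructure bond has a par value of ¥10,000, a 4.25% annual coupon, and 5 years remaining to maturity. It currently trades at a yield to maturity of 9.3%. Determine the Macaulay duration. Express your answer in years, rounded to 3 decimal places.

Periodic yield y = 0.093. Discount each cash flow and weight by its year:
  t   CF        PV=CF/(1+0.093)^t    t·PV
  1       425.00       388.8381       388.8381
  2       425.00       355.7530       711.5061
  3       425.00       325.4831       976.4493
  4       425.00       297.7887     1,191.1550
  5    10,425.00     6,683.0584    33,415.2918
  Σ                  8,050.9213    36,683.2402
Price P = Σ PV = 8,050.9213.
Macaulay duration = Σ(t·PV) / P = 36,683.2402 / 8,050.9213 = 4.55640 years.

4.556 years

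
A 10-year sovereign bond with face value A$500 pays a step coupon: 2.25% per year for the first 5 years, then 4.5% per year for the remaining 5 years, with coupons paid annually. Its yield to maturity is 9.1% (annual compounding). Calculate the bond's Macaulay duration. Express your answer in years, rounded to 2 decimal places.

8.59 years

Periodic yield y = 0.091. Discount each cash flow and weight by its year:
  t   CF        PV=CF/(1+0.091)^t    t·PV
  1        11.25        10.3116        10.3116
  2        11.25         9.4515        18.9031
  3        11.25         8.6632        25.9896
  4        11.25         7.9406        31.7624
  5        11.25         7.2783        36.3914
  6        22.50        13.3424        80.0544
  7        22.50        12.2295        85.6066
  8        22.50        11.2095        89.6756
  9        22.50        10.2745        92.4703
  10      522.50       218.6950     2,186.9497
  Σ                    309.3961     2,658.1148
Price P = Σ PV = 309.3961.
Macaulay duration = Σ(t·PV) / P = 2,658.1148 / 309.3961 = 8.59130 years.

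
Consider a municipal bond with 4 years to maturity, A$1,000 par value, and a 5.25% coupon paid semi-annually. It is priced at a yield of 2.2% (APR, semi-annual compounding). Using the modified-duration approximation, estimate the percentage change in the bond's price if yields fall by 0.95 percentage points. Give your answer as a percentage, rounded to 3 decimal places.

Periodic yield y = 0.011. Modified duration first:
  t   CF        PV=CF/(1+0.011)^t    t·PV
  1        26.25        25.9644        25.9644
  2        26.25        25.6819        51.3638
  3        26.25        25.4025        76.2074
  4        26.25        25.1261       100.5043
  5        26.25        24.8527       124.2635
  6        26.25        24.5823       147.4938
  7        26.25        24.3148       170.2038
  8     1,026.25       940.2513     7,522.0101
  Σ                  1,116.1759     8,218.0110
P = 1,116.1759; D_Mac = 7.36265 half-year periods = 3.68132 yrs; D_mod = 3.68132/(1+0.011) = 3.64127 yrs.
ΔP/P ≈ -D_mod · Δy = -3.64127 × (-0.0095) = +0.034592 = +3.4592%.

+3.459%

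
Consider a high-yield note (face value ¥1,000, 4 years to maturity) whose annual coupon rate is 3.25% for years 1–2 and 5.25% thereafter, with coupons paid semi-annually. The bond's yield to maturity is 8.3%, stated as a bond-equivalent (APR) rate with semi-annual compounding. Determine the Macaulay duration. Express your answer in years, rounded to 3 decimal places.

3.738 years

Periodic yield y = 0.0415. Discount each cash flow and weight by its period:
  t   CF        PV=CF/(1+0.0415)^t    t·PV
  1        16.25        15.6025        15.6025
  2        16.25        14.9808        29.9616
  3        16.25        14.3839        43.1516
  4        16.25        13.8107        55.2429
  5        26.25        21.4207       107.1033
  6        26.25        20.5671       123.4028
  7        26.25        19.7476       138.2332
  8     1,026.25       741.2744     5,930.1948
  Σ                    861.7876     6,442.8927
Price P = Σ PV = 861.7876.
Macaulay duration = Σ(t·PV) / P = 6,442.8927 / 861.7876 = 7.47620 half-year periods.
In years: 7.47620 / 2 = 3.73810 years.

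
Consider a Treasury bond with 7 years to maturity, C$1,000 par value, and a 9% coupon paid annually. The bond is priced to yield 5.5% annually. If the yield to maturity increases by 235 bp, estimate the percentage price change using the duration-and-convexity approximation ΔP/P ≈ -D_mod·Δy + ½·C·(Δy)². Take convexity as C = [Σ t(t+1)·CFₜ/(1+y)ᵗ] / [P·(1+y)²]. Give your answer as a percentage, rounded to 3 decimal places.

With y = 0.055:
  t   CF        PV=CF/(1+0.055)^t    t·PV        t(t+1)·PV
  1        90.00        85.3081        85.3081         170.6161
  2        90.00        80.8607       161.7214         485.1643
  3        90.00        76.6452       229.9357         919.7428
  4        90.00        72.6495       290.5980       1,452.9901
  5        90.00        68.8621       344.3105       2,065.8628
  6        90.00        65.2721       391.6327       2,741.4292
  7     1,090.00       749.3061     5,245.1428      41,961.1428
  Σ                  1,198.9038     6,748.6493      49,796.9481
P = 1,198.9038; D_Mac = 5.62902 yrs; D_mod = 5.33556 yrs; C = 37.31758.
Duration effect: -5.33556 × (+0.0235) = -0.125386
Convexity effect: 0.5 × 37.31758 × (0.0235)² = +0.0103043
ΔP/P ≈ -0.125386 + 0.0103043 = -0.115081 = -11.5081%.

-11.508%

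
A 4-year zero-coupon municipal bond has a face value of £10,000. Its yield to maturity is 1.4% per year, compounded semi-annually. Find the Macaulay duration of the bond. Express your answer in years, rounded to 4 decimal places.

4.0000 years

A zero-coupon bond has a single cash flow at maturity, so its Macaulay duration equals its maturity: 4 years.
(Equivalently: 8 semi-annual periods ÷ 2 = 4 years.)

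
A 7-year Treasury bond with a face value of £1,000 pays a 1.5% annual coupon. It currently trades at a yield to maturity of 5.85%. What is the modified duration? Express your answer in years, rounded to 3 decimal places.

6.274 years

Periodic yield y = 0.0585. First find Macaulay duration:
  t   CF        PV=CF/(1+0.0585)^t    t·PV
  1        15.00        14.1710        14.1710
  2        15.00        13.3878        26.7756
  3        15.00        12.6479        37.9437
  4        15.00        11.9489        47.7956
  5        15.00        11.2885        56.4426
  6        15.00        10.6646        63.9878
  7     1,015.00       681.7576     4,772.3034
  Σ                    755.8664     5,019.4197
P = 755.8664; Macaulay duration = 5,019.4197 / 755.8664 = 6.64062 years.
Modified duration = D_Mac / (1 + y) = 6.64062 / 1.0585 = 6.27361 years.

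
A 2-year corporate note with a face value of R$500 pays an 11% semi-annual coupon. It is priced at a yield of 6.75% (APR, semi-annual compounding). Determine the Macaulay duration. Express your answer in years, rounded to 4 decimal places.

Periodic yield y = 0.03375. Discount each cash flow and weight by its period:
  t   CF        PV=CF/(1+0.03375)^t    t·PV
  1        27.50        26.6022        26.6022
  2        27.50        25.7337        51.4673
  3        27.50        24.8935        74.6805
  4       527.50       461.9132     1,847.6528
  Σ                    539.1426     2,000.4028
Price P = Σ PV = 539.1426.
Macaulay duration = Σ(t·PV) / P = 2,000.4028 / 539.1426 = 3.71034 half-year periods.
In years: 3.71034 / 2 = 1.85517 years.

1.8552 years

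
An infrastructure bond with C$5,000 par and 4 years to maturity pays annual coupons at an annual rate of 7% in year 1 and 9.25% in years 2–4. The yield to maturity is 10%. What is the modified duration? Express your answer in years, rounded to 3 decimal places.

3.243 years

Periodic yield y = 0.1. First find Macaulay duration:
  t   CF        PV=CF/(1+0.1)^t    t·PV
  1       350.00       318.1818       318.1818
  2       462.50       382.2314       764.4628
  3       462.50       347.4831     1,042.4493
  4     5,462.50     3,730.9610    14,923.8440
  Σ                  4,778.8573    17,048.9379
P = 4,778.8573; Macaulay duration = 17,048.9379 / 4,778.8573 = 3.56758 years.
Modified duration = D_Mac / (1 + y) = 3.56758 / 1.1 = 3.24325 years.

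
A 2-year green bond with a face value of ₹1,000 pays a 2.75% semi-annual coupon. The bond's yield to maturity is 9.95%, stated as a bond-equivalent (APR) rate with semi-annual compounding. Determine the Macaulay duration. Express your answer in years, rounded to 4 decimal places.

1.9564 years

Periodic yield y = 0.04975. Discount each cash flow and weight by its period:
  t   CF        PV=CF/(1+0.04975)^t    t·PV
  1        13.75        13.0984        13.0984
  2        13.75        12.4776        24.9552
  3        13.75        11.8863        35.6588
  4     1,013.75       834.8094     3,339.2376
  Σ                    872.2716     3,412.9499
Price P = Σ PV = 872.2716.
Macaulay duration = Σ(t·PV) / P = 3,412.9499 / 872.2716 = 3.91271 half-year periods.
In years: 3.91271 / 2 = 1.95636 years.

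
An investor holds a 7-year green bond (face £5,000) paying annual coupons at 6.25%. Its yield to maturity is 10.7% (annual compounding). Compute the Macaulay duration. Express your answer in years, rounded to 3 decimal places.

5.716 years

Periodic yield y = 0.107. Discount each cash flow and weight by its year:
  t   CF        PV=CF/(1+0.107)^t    t·PV
  1       312.50       282.2945       282.2945
  2       312.50       255.0086       510.0171
  3       312.50       230.3600       691.0801
  4       312.50       208.0940       832.3760
  5       312.50       187.9801       939.9006
  6       312.50       169.8104     1,018.8624
  7     5,312.50     2,607.7479    18,254.2350
  Σ                  3,941.2955    22,528.7657
Price P = Σ PV = 3,941.2955.
Macaulay duration = Σ(t·PV) / P = 22,528.7657 / 3,941.2955 = 5.71608 years.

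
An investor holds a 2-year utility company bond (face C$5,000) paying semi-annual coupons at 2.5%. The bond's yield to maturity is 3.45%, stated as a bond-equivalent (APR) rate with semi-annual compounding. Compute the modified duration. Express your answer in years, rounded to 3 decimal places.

1.930 years

Periodic yield y = 0.01725. First find Macaulay duration:
  t   CF        PV=CF/(1+0.01725)^t    t·PV
  1        62.50        61.4402        61.4402
  2        62.50        60.3983       120.7966
  3        62.50        59.3741       178.1223
  4     5,062.50     4,727.7472    18,910.9886
  Σ                  4,908.9597    19,271.3476
P = 4,908.9597; Macaulay duration = 19,271.3476 / 4,908.9597 = 3.92575 half-year periods = 1.96287 years.
Modified duration = D_Mac / (1 + y) = 1.96287 / 1.01725 = 1.92959 years.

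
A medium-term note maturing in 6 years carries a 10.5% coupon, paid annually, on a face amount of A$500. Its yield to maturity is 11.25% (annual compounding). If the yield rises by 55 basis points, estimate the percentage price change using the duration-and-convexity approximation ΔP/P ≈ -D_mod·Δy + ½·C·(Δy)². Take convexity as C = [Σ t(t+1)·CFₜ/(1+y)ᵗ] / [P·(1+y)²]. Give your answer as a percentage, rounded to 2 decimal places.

-2.30%

With y = 0.1125:
  t   CF        PV=CF/(1+0.1125)^t    t·PV        t(t+1)·PV
  1        52.50        47.1910        47.1910          94.3820
  2        52.50        42.4189        84.8378         254.5133
  3        52.50        38.1293       114.3880         457.5520
  4        52.50        34.2736       137.0942         685.4712
  5        52.50        30.8077       154.0385         924.2308
  6       552.50       291.4286     1,748.5716      12,240.0010
  Σ                    484.2491     2,286.1211      14,656.1505
P = 484.2491; D_Mac = 4.72096 yrs; D_mod = 4.24356 yrs; C = 24.45407.
Duration effect: -4.24356 × (+0.0055) = -0.023340
Convexity effect: 0.5 × 24.45407 × (0.0055)² = +0.0003699
ΔP/P ≈ -0.023340 + 0.0003699 = -0.022970 = -2.2970%.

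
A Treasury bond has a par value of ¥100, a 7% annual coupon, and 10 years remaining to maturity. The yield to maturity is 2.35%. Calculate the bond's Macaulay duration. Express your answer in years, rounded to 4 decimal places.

7.9459 years

Periodic yield y = 0.0235. Discount each cash flow and weight by its year:
  t   CF        PV=CF/(1+0.0235)^t    t·PV
  1         7.00         6.8393         6.8393
  2         7.00         6.6822        13.3645
  3         7.00         6.5288        19.5865
  4         7.00         6.3789        25.5157
  5         7.00         6.2325        31.1623
  6         7.00         6.0894        36.5361
  7         7.00         5.9495        41.6468
  8         7.00         5.8129        46.5035
  9         7.00         5.6795        51.1152
  10      107.00        84.8214       848.2137
  Σ                    141.0144     1,120.4834
Price P = Σ PV = 141.0144.
Macaulay duration = Σ(t·PV) / P = 1,120.4834 / 141.0144 = 7.94588 years.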